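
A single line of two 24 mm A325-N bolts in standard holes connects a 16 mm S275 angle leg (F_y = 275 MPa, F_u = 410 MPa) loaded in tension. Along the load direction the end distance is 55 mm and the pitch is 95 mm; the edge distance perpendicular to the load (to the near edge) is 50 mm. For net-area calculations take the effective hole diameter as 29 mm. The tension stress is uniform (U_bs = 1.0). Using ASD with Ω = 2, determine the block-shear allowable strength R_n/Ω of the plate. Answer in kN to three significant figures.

Shear plane L_v = 55 + 1·95 = 150 mm; A_gv = 150 × 16 = 2400 mm².
A_nv = (150 − 1.5·29) × 16 = 1704 mm².
A_nt = (50 − 0.5·29) × 16 = 568 mm².
0.6 F_u A_nv = 419.2 kN; 0.6 F_y A_gv = 396 kN → shear yielding governs the shear term.
R_n = 396 + 1.0 × 410 × 568 / 1000 = 628.9 kN.
Allowable strength R_n/Ω = 628.9 / 2 = 314 kN.

314 kN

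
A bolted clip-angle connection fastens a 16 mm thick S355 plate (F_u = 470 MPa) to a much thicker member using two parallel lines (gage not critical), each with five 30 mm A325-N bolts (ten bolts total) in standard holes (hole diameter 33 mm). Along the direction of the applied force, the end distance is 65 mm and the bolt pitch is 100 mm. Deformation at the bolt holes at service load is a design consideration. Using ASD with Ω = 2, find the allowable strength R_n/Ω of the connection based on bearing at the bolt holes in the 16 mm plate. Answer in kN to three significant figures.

Per bolt r_n = 1.2 l_c t F_u ≤ 2.4 d t F_u; upper limit = 2.4 × 30 × 16 × 470 / 1000 = 541.4 kN.
Edge bolt: l_c = 65 − 33/2 = 48.5 mm → 1.2 × 48.5 × 16 × 470 / 1000 = 437.7 → r_n = 437.7 kN.
Interior bolts: l_c = 100 − 33 = 67 mm → 1.2 × 67 × 16 × 470 / 1000 = 604.6 → r_n = 541.4 kN.
R_n = 2 × 437.7 + 8 × 541.4 = 5207 kN.
Allowable strength R_n/Ω = 5207 / 2 = 2600 kN.

2600 kN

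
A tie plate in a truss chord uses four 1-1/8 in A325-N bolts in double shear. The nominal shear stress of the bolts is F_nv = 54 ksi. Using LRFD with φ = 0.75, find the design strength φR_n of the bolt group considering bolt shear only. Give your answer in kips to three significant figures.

A_b = π × 1.125² / 4 = 0.994 in².
R_n = F_nv · A_b · n · n_s = 54 × 0.994 × 4 × 2 = 429.4 kips.
Design strength φR_n = 0.75 × 429.4 = 322 kips.

322 kips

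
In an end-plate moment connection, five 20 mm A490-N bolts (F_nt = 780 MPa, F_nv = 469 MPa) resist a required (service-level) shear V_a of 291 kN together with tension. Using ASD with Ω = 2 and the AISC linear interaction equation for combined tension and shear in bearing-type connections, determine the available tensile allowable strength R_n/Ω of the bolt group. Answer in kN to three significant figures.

A_b = π·20²/4 = 314.2 mm²; f_rv = 291 × 1000 / (5 × 314.2) = 185.3 MPa.
F'_nt = 1.3 F_nt − (Ω F_nt / F_nv) f_rv = 1.3·780 − (2·780/469)·185.3 = 397.8 MPa, capped at F_nt → F'_nt = 397.8 MPa.
R_n = F'_nt · A_b · n = 397.8 × 314.2 × 5 / 1000 = 624.9 kN.
Allowable strength R_n/Ω = 624.9 / 2 = 312 kN.

312 kN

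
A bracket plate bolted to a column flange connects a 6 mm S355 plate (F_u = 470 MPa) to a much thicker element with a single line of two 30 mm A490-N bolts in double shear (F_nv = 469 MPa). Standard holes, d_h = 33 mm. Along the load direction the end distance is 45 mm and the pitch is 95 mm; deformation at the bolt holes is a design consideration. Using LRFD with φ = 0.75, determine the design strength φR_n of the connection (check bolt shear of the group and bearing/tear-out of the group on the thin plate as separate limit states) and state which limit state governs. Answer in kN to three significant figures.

225 kN (bearing governs)

Bolt shear: A_b = π·30²/4 = 706.9 mm²; R_n = 469 × 706.9 × 2 × 2 / 1000 = 1326 kN → 0.75 × 1326 = 995 kN.
Bearing (1.2 l_c t F_u ≤ 2.4 d t F_u): upper limit = 2.4·30·6·470 / 1000 = 203 kN.
  Edge l_c = 45 − 33/2 = 28.5 → r_n = 96.44 kN; interior l_c = 95 − 33 = 62 → r_n = 203 kN.
  R_n,bearing = 1·96.44 + 1·203 = 299.5 kN → 0.75 × 299.5 = 225 kN.
Bearing governs: 225 kN.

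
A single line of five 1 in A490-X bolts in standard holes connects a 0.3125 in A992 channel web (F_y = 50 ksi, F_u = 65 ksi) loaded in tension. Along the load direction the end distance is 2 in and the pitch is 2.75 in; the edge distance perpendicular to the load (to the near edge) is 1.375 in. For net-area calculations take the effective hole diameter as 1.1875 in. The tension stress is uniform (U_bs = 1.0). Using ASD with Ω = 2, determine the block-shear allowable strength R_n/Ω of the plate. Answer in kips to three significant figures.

Shear plane L_v = 2 + 4·2.75 = 13 in; A_gv = 13 × 0.3125 = 4.062 in².
A_nv = (13 − 4.5·1.1875) × 0.3125 = 2.393 in².
A_nt = (1.375 − 0.5·1.1875) × 0.3125 = 0.2441 in².
0.6 F_u A_nv = 93.31 kips; 0.6 F_y A_gv = 121.9 kips → shear rupture governs the shear term.
R_n = 93.31 + 1.0 × 65 × 0.2441 = 109.2 kips.
Allowable strength R_n/Ω = 109.2 / 2 = 54.6 kips.

54.6 kips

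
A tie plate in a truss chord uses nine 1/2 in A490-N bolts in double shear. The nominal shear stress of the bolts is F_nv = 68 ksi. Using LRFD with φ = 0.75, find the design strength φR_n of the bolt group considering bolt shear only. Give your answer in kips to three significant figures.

180 kips

A_b = π × 0.5² / 4 = 0.1963 in².
R_n = F_nv · A_b · n · n_s = 68 × 0.1963 × 9 × 2 = 240.3 kips.
Design strength φR_n = 0.75 × 240.3 = 180 kips.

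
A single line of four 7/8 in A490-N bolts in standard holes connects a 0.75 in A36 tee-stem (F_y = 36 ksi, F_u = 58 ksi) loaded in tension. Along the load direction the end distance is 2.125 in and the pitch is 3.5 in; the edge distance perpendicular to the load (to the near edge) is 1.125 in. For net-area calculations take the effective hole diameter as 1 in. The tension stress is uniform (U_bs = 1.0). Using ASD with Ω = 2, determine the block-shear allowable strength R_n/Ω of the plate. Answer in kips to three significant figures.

Shear plane L_v = 2.125 + 3·3.5 = 12.62 in; A_gv = 12.62 × 0.75 = 9.469 in².
A_nv = (12.62 − 3.5·1) × 0.75 = 6.844 in².
A_nt = (1.125 − 0.5·1) × 0.75 = 0.4688 in².
0.6 F_u A_nv = 238.2 kips; 0.6 F_y A_gv = 204.5 kips → shear yielding governs the shear term.
R_n = 204.5 + 1.0 × 58 × 0.4688 = 231.7 kips.
Allowable strength R_n/Ω = 231.7 / 2 = 116 kips.

116 kips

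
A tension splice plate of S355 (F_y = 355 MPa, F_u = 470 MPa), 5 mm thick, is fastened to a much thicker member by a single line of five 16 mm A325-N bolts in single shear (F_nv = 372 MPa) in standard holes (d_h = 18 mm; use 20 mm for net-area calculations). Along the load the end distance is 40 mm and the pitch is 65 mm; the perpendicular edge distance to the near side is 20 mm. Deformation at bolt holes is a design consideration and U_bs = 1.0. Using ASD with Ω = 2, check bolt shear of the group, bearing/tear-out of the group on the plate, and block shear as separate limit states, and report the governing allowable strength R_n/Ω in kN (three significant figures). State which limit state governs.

160 kN (block shear governs)

Bolt shear: A_b = π·16²/4 = 201.1 mm²; R_n = 372 × 201.1 × 5 × 1 / 1000 = 374 kN → 374 / 2 = 187 kN.
Bearing: edge l_c = 31, r_n = 87.42 kN; interior l_c = 47, r_n = 90.24 kN; R_n = 87.42 + 4·90.24 = 448.4 kN → 224 kN.
Block shear: A_gv = 1500, A_nv = 1050, A_nt = 50 mm²; R_n = min(0.6F_uA_nv, 0.6F_yA_gv) + U_bs·F_u·A_nt = 319.6 kN → 160 kN.
Block shear governs: 160 kN.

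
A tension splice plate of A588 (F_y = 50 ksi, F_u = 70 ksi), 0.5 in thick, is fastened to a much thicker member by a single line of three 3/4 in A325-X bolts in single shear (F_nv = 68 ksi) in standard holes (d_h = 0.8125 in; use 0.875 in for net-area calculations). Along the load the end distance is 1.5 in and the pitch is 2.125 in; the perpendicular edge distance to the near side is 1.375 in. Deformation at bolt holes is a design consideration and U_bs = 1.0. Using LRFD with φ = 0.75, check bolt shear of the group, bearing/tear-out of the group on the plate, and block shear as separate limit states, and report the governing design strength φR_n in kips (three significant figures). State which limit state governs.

67.6 kips (bolt shear governs)

Bolt shear: A_b = π·0.75²/4 = 0.4418 in²; R_n = 68 × 0.4418 × 3 × 1 = 90.12 kips → 0.75 × 90.12 = 67.6 kips.
Bearing: edge l_c = 1.094, r_n = 45.94 kips; interior l_c = 1.312, r_n = 55.12 kips; R_n = 45.94 + 2·55.12 = 156.2 kips → 117 kips.
Block shear: A_gv = 2.875, A_nv = 1.781, A_nt = 0.4688 in²; R_n = min(0.6F_uA_nv, 0.6F_yA_gv) + U_bs·F_u·A_nt = 107.6 kips → 80.7 kips.
Bolt shear governs: 67.6 kips.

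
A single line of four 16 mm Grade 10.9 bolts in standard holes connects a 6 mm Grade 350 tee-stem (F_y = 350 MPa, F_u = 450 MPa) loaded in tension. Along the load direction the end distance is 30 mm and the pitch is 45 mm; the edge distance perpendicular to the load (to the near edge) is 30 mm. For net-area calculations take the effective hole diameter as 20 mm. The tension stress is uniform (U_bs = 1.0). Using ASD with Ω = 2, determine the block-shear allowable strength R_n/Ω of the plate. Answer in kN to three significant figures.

104 kN

Shear plane L_v = 30 + 3·45 = 165 mm; A_gv = 165 × 6 = 990 mm².
A_nv = (165 − 3.5·20) × 6 = 570 mm².
A_nt = (30 − 0.5·20) × 6 = 120 mm².
0.6 F_u A_nv = 153.9 kN; 0.6 F_y A_gv = 207.9 kN → shear rupture governs the shear term.
R_n = 153.9 + 1.0 × 450 × 120 / 1000 = 207.9 kN.
Allowable strength R_n/Ω = 207.9 / 2 = 104 kN.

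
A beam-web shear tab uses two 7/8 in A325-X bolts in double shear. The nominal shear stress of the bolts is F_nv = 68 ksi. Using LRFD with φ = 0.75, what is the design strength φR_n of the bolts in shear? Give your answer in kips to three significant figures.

A_b = π × 0.875² / 4 = 0.6013 in².
R_n = F_nv · A_b · n · n_s = 68 × 0.6013 × 2 × 2 = 163.6 kips.
Design strength φR_n = 0.75 × 163.6 = 123 kips.

123 kips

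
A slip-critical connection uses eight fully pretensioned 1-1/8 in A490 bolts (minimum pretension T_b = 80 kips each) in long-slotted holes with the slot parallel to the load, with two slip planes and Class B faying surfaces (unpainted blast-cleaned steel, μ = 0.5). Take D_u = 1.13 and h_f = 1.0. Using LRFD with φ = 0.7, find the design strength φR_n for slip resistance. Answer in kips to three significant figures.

506 kips

R_n = μ · D_u · h_f · T_b · n_s · n_b = 0.5 × 1.13 × 1.0 × 80 × 2 × 8 = 723.2 kips.
Design strength φR_n = 0.7 × 723.2 = 506 kips.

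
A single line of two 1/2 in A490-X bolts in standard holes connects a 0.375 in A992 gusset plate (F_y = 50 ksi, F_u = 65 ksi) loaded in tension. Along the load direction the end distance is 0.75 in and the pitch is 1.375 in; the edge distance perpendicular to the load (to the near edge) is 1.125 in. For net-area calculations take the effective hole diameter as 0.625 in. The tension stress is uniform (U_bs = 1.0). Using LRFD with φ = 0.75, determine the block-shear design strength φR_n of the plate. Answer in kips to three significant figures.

27.9 kips

Shear plane L_v = 0.75 + 1·1.375 = 2.125 in; A_gv = 2.125 × 0.375 = 0.7969 in².
A_nv = (2.125 − 1.5·0.625) × 0.375 = 0.4453 in².
A_nt = (1.125 − 0.5·0.625) × 0.375 = 0.3047 in².
0.6 F_u A_nv = 17.37 kips; 0.6 F_y A_gv = 23.91 kips → shear rupture governs the shear term.
R_n = 17.37 + 1.0 × 65 × 0.3047 = 37.17 kips.
Design strength φR_n = 0.75 × 37.17 = 27.9 kips.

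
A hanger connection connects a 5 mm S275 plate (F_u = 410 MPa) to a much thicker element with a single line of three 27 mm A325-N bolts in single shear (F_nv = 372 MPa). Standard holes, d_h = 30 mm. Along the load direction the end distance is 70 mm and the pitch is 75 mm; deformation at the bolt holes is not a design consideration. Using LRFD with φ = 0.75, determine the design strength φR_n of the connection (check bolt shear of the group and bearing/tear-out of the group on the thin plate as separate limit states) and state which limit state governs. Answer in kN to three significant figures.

332 kN (bearing governs)

Bolt shear: A_b = π·27²/4 = 572.6 mm²; R_n = 372 × 572.6 × 3 × 1 / 1000 = 639 kN → 0.75 × 639 = 479 kN.
Bearing (1.5 l_c t F_u ≤ 3.0 d t F_u): upper limit = 3.0·27·5·410 / 1000 = 166.1 kN.
  Edge l_c = 70 − 30/2 = 55 → r_n = 166.1 kN; interior l_c = 75 − 30 = 45 → r_n = 138.4 kN.
  R_n,bearing = 1·166.1 + 2·138.4 = 442.8 kN → 0.75 × 442.8 = 332 kN.
Bearing governs: 332 kN.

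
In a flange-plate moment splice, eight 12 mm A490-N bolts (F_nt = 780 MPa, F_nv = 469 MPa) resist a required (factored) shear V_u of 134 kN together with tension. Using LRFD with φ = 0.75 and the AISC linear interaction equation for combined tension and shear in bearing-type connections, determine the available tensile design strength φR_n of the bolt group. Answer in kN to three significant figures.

A_b = π·12²/4 = 113.1 mm²; f_rv = 134 × 1000 / (8 × 113.1) = 148.1 MPa.
F'_nt = 1.3 F_nt − (F_nt / φF_nv) f_rv = 1.3·780 − (780/(0.75·469))·148.1 = 685.6 MPa, capped at F_nt → F'_nt = 685.6 MPa.
R_n = F'_nt · A_b · n = 685.6 × 113.1 × 8 / 1000 = 620.3 kN.
Design strength φR_n = 0.75 × 620.3 = 465 kN.

465 kN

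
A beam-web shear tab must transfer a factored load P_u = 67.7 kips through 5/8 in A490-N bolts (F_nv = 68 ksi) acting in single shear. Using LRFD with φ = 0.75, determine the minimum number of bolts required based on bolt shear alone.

A_b = π·0.625²/4 = 0.3068 in².
Per-bolt design strength φR_n = 0.75 × 68 × 0.3068 × 1 = 15.65 kips.
n ≥ 67.7 / 15.65 = 4.327 → use 5 bolts.

5 bolts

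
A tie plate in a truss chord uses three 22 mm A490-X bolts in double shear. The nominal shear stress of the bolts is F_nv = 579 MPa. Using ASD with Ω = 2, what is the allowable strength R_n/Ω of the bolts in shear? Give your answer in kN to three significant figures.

A_b = π × 22² / 4 = 380.1 mm².
R_n = F_nv · A_b · n · n_s = 579 × 380.1 × 3 × 2 / 1000 = 1321 kN.
Allowable strength R_n/Ω = 1321 / 2 = 660 kN.

660 kN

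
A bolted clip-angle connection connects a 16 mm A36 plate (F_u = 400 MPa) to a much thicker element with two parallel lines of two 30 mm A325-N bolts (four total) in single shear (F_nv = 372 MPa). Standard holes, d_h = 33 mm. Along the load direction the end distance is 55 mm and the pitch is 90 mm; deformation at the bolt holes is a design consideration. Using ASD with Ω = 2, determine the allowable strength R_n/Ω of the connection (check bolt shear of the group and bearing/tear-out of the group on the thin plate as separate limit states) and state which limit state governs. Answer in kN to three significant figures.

Bolt shear: A_b = π·30²/4 = 706.9 mm²; R_n = 372 × 706.9 × 4 × 1 / 1000 = 1052 kN → 1052 / 2 = 526 kN.
Bearing (1.2 l_c t F_u ≤ 2.4 d t F_u): upper limit = 2.4·30·16·400 / 1000 = 460.8 kN.
  Edge l_c = 55 − 33/2 = 38.5 → r_n = 295.7 kN; interior l_c = 90 − 33 = 57 → r_n = 437.8 kN.
  R_n,bearing = 2·295.7 + 2·437.8 = 1467 kN → 1467 / 2 = 733 kN.
Bolt shear governs: 526 kN.

526 kN (bolt shear governs)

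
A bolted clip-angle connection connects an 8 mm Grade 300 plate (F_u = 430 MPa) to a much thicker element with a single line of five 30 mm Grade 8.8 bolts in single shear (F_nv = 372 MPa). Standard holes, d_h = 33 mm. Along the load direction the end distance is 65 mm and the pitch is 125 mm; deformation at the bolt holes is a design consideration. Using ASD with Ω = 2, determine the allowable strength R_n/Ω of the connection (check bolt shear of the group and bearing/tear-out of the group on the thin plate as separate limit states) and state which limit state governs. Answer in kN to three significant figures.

Bolt shear: A_b = π·30²/4 = 706.9 mm²; R_n = 372 × 706.9 × 5 × 1 / 1000 = 1315 kN → 1315 / 2 = 657 kN.
Bearing (1.2 l_c t F_u ≤ 2.4 d t F_u): upper limit = 2.4·30·8·430 / 1000 = 247.7 kN.
  Edge l_c = 65 − 33/2 = 48.5 → r_n = 200.2 kN; interior l_c = 125 − 33 = 92 → r_n = 247.7 kN.
  R_n,bearing = 1·200.2 + 4·247.7 = 1191 kN → 1191 / 2 = 595 kN.
Bearing governs: 595 kN.

595 kN (bearing governs)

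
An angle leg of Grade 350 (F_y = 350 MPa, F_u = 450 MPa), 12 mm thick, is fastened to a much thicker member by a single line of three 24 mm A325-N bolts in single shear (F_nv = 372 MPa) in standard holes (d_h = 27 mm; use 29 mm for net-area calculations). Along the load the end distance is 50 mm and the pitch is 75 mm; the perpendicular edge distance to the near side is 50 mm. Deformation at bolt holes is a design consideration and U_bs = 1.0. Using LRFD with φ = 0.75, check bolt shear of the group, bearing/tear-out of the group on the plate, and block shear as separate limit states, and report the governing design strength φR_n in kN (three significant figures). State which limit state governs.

379 kN (bolt shear governs)

Bolt shear: A_b = π·24²/4 = 452.4 mm²; R_n = 372 × 452.4 × 3 × 1 / 1000 = 504.9 kN → 0.75 × 504.9 = 379 kN.
Bearing: edge l_c = 36.5, r_n = 236.5 kN; interior l_c = 48, r_n = 311 kN; R_n = 236.5 + 2·311 = 858.6 kN → 644 kN.
Block shear: A_gv = 2400, A_nv = 1530, A_nt = 426 mm²; R_n = min(0.6F_uA_nv, 0.6F_yA_gv) + U_bs·F_u·A_nt = 604.8 kN → 454 kN.
Bolt shear governs: 379 kN.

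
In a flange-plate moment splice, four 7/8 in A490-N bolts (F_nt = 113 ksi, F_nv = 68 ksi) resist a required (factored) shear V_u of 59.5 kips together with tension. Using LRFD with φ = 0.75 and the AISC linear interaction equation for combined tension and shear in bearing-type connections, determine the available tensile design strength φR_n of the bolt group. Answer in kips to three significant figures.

A_b = π·0.875²/4 = 0.6013 in²; f_rv = 59.5 / (4 × 0.6013) = 24.74 ksi.
F'_nt = 1.3 F_nt − (F_nt / φF_nv) f_rv = 1.3·113 − (113/(0.75·68))·24.74 = 92.09 ksi, capped at F_nt → F'_nt = 92.09 ksi.
R_n = F'_nt · A_b · n = 92.09 × 0.6013 × 4 = 221.5 kips.
Design strength φR_n = 0.75 × 221.5 = 166 kips.

166 kips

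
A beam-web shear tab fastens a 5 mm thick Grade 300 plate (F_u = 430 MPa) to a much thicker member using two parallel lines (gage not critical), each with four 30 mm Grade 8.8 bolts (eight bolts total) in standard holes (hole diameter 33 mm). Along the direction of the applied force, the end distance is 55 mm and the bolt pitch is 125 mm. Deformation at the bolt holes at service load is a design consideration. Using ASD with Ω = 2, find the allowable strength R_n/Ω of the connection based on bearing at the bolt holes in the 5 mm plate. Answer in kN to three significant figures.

564 kN

Per bolt r_n = 1.2 l_c t F_u ≤ 2.4 d t F_u; upper limit = 2.4 × 30 × 5 × 430 / 1000 = 154.8 kN.
Edge bolt: l_c = 55 − 33/2 = 38.5 mm → 1.2 × 38.5 × 5 × 430 / 1000 = 99.33 → r_n = 99.33 kN.
Interior bolts: l_c = 125 − 33 = 92 mm → 1.2 × 92 × 5 × 430 / 1000 = 237.4 → r_n = 154.8 kN.
R_n = 2 × 99.33 + 6 × 154.8 = 1127 kN.
Allowable strength R_n/Ω = 1127 / 2 = 564 kN.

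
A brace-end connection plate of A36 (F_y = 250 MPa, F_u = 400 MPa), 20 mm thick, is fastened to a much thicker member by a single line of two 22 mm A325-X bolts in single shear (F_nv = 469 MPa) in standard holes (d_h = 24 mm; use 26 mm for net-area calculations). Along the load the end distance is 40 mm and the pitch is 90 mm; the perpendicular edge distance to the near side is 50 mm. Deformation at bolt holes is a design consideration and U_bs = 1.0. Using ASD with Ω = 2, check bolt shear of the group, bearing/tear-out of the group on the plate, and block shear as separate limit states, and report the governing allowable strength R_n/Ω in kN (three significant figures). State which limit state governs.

178 kN (bolt shear governs)

Bolt shear: A_b = π·22²/4 = 380.1 mm²; R_n = 469 × 380.1 × 2 × 1 / 1000 = 356.6 kN → 356.6 / 2 = 178 kN.
Bearing: edge l_c = 28, r_n = 268.8 kN; interior l_c = 66, r_n = 422.4 kN; R_n = 268.8 + 1·422.4 = 691.2 kN → 346 kN.
Block shear: A_gv = 2600, A_nv = 1820, A_nt = 740 mm²; R_n = min(0.6F_uA_nv, 0.6F_yA_gv) + U_bs·F_u·A_nt = 686 kN → 343 kN.
Bolt shear governs: 178 kN.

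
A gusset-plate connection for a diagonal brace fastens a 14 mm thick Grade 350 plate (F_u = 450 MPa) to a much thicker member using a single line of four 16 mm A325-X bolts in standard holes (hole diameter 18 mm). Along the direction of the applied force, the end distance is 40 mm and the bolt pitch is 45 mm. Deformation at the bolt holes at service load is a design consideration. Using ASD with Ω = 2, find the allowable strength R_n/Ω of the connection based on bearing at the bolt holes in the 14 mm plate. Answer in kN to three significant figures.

Per bolt r_n = 1.2 l_c t F_u ≤ 2.4 d t F_u; upper limit = 2.4 × 16 × 14 × 450 / 1000 = 241.9 kN.
Edge bolt: l_c = 40 − 18/2 = 31 mm → 1.2 × 31 × 14 × 450 / 1000 = 234.4 → r_n = 234.4 kN.
Interior bolts: l_c = 45 − 18 = 27 mm → 1.2 × 27 × 14 × 450 / 1000 = 204.1 → r_n = 204.1 kN.
R_n = 1 × 234.4 + 3 × 204.1 = 846.7 kN.
Allowable strength R_n/Ω = 846.7 / 2 = 423 kN.

423 kN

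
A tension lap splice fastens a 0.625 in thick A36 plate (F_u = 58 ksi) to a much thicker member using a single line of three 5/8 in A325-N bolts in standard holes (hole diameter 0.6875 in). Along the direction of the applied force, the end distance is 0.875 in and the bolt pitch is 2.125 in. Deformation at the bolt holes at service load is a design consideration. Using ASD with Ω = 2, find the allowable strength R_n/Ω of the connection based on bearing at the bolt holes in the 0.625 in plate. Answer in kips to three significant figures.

Per bolt r_n = 1.2 l_c t F_u ≤ 2.4 d t F_u; upper limit = 2.4 × 0.625 × 0.625 × 58 = 54.38 kips.
Edge bolt: l_c = 0.875 − 0.6875/2 = 0.5312 in → 1.2 × 0.5312 × 0.625 × 58 = 23.11 → r_n = 23.11 kips.
Interior bolts: l_c = 2.125 − 0.6875 = 1.438 in → 1.2 × 1.438 × 0.625 × 58 = 62.53 → r_n = 54.38 kips.
R_n = 1 × 23.11 + 2 × 54.38 = 131.9 kips.
Allowable strength R_n/Ω = 131.9 / 2 = 65.9 kips.

65.9 kips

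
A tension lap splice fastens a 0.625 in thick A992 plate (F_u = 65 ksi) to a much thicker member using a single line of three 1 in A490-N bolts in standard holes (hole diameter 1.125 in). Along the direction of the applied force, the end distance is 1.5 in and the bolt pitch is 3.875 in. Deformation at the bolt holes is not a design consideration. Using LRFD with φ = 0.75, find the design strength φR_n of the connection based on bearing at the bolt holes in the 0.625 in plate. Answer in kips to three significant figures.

Per bolt r_n = 1.5 l_c t F_u ≤ 3.0 d t F_u; upper limit = 3.0 × 1 × 0.625 × 65 = 121.9 kips.
Edge bolt: l_c = 1.5 − 1.125/2 = 0.9375 in → 1.5 × 0.9375 × 0.625 × 65 = 57.13 → r_n = 57.13 kips.
Interior bolts: l_c = 3.875 − 1.125 = 2.75 in → 1.5 × 2.75 × 0.625 × 65 = 167.6 → r_n = 121.9 kips.
R_n = 1 × 57.13 + 2 × 121.9 = 300.9 kips.
Design strength φR_n = 0.75 × 300.9 = 226 kips.

226 kips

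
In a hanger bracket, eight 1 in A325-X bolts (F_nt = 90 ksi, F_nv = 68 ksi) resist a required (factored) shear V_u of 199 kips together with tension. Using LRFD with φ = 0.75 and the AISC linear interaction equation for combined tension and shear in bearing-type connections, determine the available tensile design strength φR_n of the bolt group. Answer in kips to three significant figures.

288 kips

A_b = π·1²/4 = 0.7854 in²; f_rv = 199 / (8 × 0.7854) = 31.67 ksi.
F'_nt = 1.3 F_nt − (F_nt / φF_nv) f_rv = 1.3·90 − (90/(0.75·68))·31.67 = 61.11 ksi, capped at F_nt → F'_nt = 61.11 ksi.
R_n = F'_nt · A_b · n = 61.11 × 0.7854 × 8 = 384 kips.
Design strength φR_n = 0.75 × 384 = 288 kips.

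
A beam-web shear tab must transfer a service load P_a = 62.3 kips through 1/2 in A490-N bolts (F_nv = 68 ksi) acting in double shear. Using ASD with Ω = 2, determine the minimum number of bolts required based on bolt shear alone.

A_b = π·0.5²/4 = 0.1963 in².
Per-bolt allowable strength R_n/Ω = 68 × 0.1963 × 2 / 2 = 13.35 kips.
n ≥ 62.3 / 13.35 = 4.666 → use 5 bolts.

5 bolts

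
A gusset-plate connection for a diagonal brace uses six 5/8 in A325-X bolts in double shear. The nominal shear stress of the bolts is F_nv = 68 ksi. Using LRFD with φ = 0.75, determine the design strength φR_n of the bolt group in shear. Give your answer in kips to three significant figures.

A_b = π × 0.625² / 4 = 0.3068 in².
R_n = F_nv · A_b · n · n_s = 68 × 0.3068 × 6 × 2 = 250.3 kips.
Design strength φR_n = 0.75 × 250.3 = 188 kips.

188 kips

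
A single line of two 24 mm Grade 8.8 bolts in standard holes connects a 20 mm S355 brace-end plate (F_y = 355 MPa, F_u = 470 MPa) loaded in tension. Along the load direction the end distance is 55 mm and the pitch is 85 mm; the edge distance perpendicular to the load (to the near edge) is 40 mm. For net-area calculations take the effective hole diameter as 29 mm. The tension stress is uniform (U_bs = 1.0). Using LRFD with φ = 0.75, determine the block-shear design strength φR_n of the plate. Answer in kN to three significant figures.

588 kN

Shear plane L_v = 55 + 1·85 = 140 mm; A_gv = 140 × 20 = 2800 mm².
A_nv = (140 − 1.5·29) × 20 = 1930 mm².
A_nt = (40 − 0.5·29) × 20 = 510 mm².
0.6 F_u A_nv = 544.3 kN; 0.6 F_y A_gv = 596.4 kN → shear rupture governs the shear term.
R_n = 544.3 + 1.0 × 470 × 510 / 1000 = 784 kN.
Design strength φR_n = 0.75 × 784 = 588 kN.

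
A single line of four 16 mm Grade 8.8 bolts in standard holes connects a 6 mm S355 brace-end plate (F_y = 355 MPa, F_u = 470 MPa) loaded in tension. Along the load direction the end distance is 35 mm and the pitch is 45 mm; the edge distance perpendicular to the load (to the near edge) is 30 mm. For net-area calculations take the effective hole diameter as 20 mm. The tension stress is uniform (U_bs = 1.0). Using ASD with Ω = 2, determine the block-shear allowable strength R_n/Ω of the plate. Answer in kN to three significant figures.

113 kN

Shear plane L_v = 35 + 3·45 = 170 mm; A_gv = 170 × 6 = 1020 mm².
A_nv = (170 − 3.5·20) × 6 = 600 mm².
A_nt = (30 − 0.5·20) × 6 = 120 mm².
0.6 F_u A_nv = 169.2 kN; 0.6 F_y A_gv = 217.3 kN → shear rupture governs the shear term.
R_n = 169.2 + 1.0 × 470 × 120 / 1000 = 225.6 kN.
Allowable strength R_n/Ω = 225.6 / 2 = 113 kN.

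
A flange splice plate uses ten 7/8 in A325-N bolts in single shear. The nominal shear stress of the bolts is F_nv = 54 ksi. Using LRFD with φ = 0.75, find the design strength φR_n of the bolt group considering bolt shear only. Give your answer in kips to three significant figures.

244 kips

A_b = π × 0.875² / 4 = 0.6013 in².
R_n = F_nv · A_b · n · n_s = 54 × 0.6013 × 10 × 1 = 324.7 kips.
Design strength φR_n = 0.75 × 324.7 = 244 kips.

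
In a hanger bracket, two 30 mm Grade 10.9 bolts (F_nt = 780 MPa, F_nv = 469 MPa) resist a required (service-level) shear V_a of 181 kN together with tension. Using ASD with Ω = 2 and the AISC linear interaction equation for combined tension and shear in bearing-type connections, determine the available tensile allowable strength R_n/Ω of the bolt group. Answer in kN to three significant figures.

A_b = π·30²/4 = 706.9 mm²; f_rv = 181 × 1000 / (2 × 706.9) = 128 MPa.
F'_nt = 1.3 F_nt − (Ω F_nt / F_nv) f_rv = 1.3·780 − (2·780/469)·128 = 588.1 MPa, capped at F_nt → F'_nt = 588.1 MPa.
R_n = F'_nt · A_b · n = 588.1 × 706.9 × 2 / 1000 = 831.5 kN.
Allowable strength R_n/Ω = 831.5 / 2 = 416 kN.

416 kN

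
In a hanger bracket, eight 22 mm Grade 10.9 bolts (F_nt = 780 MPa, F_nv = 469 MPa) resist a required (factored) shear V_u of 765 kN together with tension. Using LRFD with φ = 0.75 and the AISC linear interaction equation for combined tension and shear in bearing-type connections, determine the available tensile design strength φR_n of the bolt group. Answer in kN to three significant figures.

A_b = π·22²/4 = 380.1 mm²; f_rv = 765 × 1000 / (8 × 380.1) = 251.6 MPa.
F'_nt = 1.3 F_nt − (F_nt / φF_nv) f_rv = 1.3·780 − (780/(0.75·469))·251.6 = 456.2 MPa, capped at F_nt → F'_nt = 456.2 MPa.
R_n = F'_nt · A_b · n = 456.2 × 380.1 × 8 / 1000 = 1387 kN.
Design strength φR_n = 0.75 × 1387 = 1040 kN.

1040 kN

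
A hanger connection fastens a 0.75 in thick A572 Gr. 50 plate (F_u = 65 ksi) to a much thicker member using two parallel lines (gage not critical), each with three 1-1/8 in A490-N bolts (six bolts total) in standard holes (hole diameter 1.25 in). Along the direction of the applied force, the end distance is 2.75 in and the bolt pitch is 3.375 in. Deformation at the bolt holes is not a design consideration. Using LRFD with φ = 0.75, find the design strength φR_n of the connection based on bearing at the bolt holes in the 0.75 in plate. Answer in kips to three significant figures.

699 kips

Per bolt r_n = 1.5 l_c t F_u ≤ 3.0 d t F_u; upper limit = 3.0 × 1.125 × 0.75 × 65 = 164.5 kips.
Edge bolt: l_c = 2.75 − 1.25/2 = 2.125 in → 1.5 × 2.125 × 0.75 × 65 = 155.4 → r_n = 155.4 kips.
Interior bolts: l_c = 3.375 − 1.25 = 2.125 in → 1.5 × 2.125 × 0.75 × 65 = 155.4 → r_n = 155.4 kips.
R_n = 2 × 155.4 + 4 × 155.4 = 932.3 kips.
Design strength φR_n = 0.75 × 932.3 = 699 kips.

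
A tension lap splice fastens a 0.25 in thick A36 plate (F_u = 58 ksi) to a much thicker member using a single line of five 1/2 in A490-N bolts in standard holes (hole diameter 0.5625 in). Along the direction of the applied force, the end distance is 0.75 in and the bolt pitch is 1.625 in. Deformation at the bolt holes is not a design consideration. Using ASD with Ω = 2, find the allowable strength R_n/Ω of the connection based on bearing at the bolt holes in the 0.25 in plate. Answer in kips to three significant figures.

Per bolt r_n = 1.5 l_c t F_u ≤ 3.0 d t F_u; upper limit = 3.0 × 0.5 × 0.25 × 58 = 21.75 kips.
Edge bolt: l_c = 0.75 − 0.5625/2 = 0.4688 in → 1.5 × 0.4688 × 0.25 × 58 = 10.2 → r_n = 10.2 kips.
Interior bolts: l_c = 1.625 − 0.5625 = 1.062 in → 1.5 × 1.062 × 0.25 × 58 = 23.11 → r_n = 21.75 kips.
R_n = 1 × 10.2 + 4 × 21.75 = 97.2 kips.
Allowable strength R_n/Ω = 97.2 / 2 = 48.6 kips.

48.6 kips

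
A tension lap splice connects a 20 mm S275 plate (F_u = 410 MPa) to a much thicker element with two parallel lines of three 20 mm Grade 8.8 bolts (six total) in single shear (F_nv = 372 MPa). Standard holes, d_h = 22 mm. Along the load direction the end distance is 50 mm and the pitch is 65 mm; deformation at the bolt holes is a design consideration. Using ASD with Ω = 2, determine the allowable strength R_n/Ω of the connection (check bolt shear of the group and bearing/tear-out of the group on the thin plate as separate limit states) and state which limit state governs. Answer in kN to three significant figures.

Bolt shear: A_b = π·20²/4 = 314.2 mm²; R_n = 372 × 314.2 × 6 × 1 / 1000 = 701.2 kN → 701.2 / 2 = 351 kN.
Bearing (1.2 l_c t F_u ≤ 2.4 d t F_u): upper limit = 2.4·20·20·410 / 1000 = 393.6 kN.
  Edge l_c = 50 − 22/2 = 39 → r_n = 383.8 kN; interior l_c = 65 − 22 = 43 → r_n = 393.6 kN.
  R_n,bearing = 2·383.8 + 4·393.6 = 2342 kN → 2342 / 2 = 1170 kN.
Bolt shear governs: 351 kN.

351 kN (bolt shear governs)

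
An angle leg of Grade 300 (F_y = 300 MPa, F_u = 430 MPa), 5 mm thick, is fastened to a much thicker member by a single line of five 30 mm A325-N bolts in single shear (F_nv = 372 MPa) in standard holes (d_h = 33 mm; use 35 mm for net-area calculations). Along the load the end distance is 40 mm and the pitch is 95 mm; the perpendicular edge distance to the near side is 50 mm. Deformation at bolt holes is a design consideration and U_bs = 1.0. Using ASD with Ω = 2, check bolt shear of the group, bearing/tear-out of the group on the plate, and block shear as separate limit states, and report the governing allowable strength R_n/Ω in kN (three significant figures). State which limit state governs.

Bolt shear: A_b = π·30²/4 = 706.9 mm²; R_n = 372 × 706.9 × 5 × 1 / 1000 = 1315 kN → 1315 / 2 = 657 kN.
Bearing: edge l_c = 23.5, r_n = 60.63 kN; interior l_c = 62, r_n = 154.8 kN; R_n = 60.63 + 4·154.8 = 679.8 kN → 340 kN.
Block shear: A_gv = 2100, A_nv = 1312, A_nt = 162.5 mm²; R_n = min(0.6F_uA_nv, 0.6F_yA_gv) + U_bs·F_u·A_nt = 408.5 kN → 204 kN.
Block shear governs: 204 kN.

204 kN (block shear governs)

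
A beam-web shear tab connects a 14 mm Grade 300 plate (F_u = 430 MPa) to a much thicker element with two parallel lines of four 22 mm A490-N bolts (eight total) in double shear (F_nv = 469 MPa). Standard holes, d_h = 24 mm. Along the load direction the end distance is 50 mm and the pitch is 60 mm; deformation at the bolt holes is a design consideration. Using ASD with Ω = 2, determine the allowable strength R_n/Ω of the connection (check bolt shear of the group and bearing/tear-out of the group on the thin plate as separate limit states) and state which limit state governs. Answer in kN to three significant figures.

1050 kN (bearing governs)

Bolt shear: A_b = π·22²/4 = 380.1 mm²; R_n = 469 × 380.1 × 8 × 2 / 1000 = 2853 kN → 2853 / 2 = 1430 kN.
Bearing (1.2 l_c t F_u ≤ 2.4 d t F_u): upper limit = 2.4·22·14·430 / 1000 = 317.9 kN.
  Edge l_c = 50 − 24/2 = 38 → r_n = 274.5 kN; interior l_c = 60 − 24 = 36 → r_n = 260.1 kN.
  R_n,bearing = 2·274.5 + 6·260.1 = 2109 kN → 2109 / 2 = 1050 kN.
Bearing governs: 1050 kN.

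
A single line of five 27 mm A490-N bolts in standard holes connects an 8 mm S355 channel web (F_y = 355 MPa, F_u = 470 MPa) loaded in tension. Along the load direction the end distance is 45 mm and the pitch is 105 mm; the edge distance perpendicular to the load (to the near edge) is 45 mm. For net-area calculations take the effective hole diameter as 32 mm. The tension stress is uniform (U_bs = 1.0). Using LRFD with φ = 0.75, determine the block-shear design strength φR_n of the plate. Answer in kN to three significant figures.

Shear plane L_v = 45 + 4·105 = 465 mm; A_gv = 465 × 8 = 3720 mm².
A_nv = (465 − 4.5·32) × 8 = 2568 mm².
A_nt = (45 − 0.5·32) × 8 = 232 mm².
0.6 F_u A_nv = 724.2 kN; 0.6 F_y A_gv = 792.4 kN → shear rupture governs the shear term.
R_n = 724.2 + 1.0 × 470 × 232 / 1000 = 833.2 kN.
Design strength φR_n = 0.75 × 833.2 = 625 kN.

625 kN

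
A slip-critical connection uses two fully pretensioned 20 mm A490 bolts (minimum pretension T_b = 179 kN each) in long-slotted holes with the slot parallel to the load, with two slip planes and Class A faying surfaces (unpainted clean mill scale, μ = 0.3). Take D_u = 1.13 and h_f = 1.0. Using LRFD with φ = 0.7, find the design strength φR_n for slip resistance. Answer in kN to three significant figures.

R_n = μ · D_u · h_f · T_b · n_s · n_b = 0.3 × 1.13 × 1.0 × 179 × 2 × 2 = 242.7 kN.
Design strength φR_n = 0.7 × 242.7 = 170 kN.

170 kN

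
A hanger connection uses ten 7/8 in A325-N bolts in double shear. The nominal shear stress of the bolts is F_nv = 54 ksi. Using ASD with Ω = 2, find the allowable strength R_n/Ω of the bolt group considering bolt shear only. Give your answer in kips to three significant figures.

325 kips

A_b = π × 0.875² / 4 = 0.6013 in².
R_n = F_nv · A_b · n · n_s = 54 × 0.6013 × 10 × 2 = 649.4 kips.
Allowable strength R_n/Ω = 649.4 / 2 = 325 kips.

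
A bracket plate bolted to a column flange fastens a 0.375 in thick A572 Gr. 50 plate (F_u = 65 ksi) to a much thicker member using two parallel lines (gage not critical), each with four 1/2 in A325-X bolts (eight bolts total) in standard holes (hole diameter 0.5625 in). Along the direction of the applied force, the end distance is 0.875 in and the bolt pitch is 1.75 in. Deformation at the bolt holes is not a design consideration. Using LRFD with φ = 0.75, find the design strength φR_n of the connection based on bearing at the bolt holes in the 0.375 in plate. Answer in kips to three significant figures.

197 kips

Per bolt r_n = 1.5 l_c t F_u ≤ 3.0 d t F_u; upper limit = 3.0 × 0.5 × 0.375 × 65 = 36.56 kips.
Edge bolt: l_c = 0.875 − 0.5625/2 = 0.5938 in → 1.5 × 0.5938 × 0.375 × 65 = 21.71 → r_n = 21.71 kips.
Interior bolts: l_c = 1.75 − 0.5625 = 1.188 in → 1.5 × 1.188 × 0.375 × 65 = 43.42 → r_n = 36.56 kips.
R_n = 2 × 21.71 + 6 × 36.56 = 262.8 kips.
Design strength φR_n = 0.75 × 262.8 = 197 kips.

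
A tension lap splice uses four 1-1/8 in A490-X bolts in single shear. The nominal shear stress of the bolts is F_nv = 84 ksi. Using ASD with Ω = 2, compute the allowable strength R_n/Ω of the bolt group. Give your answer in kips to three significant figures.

167 kips

A_b = π × 1.125² / 4 = 0.994 in².
R_n = F_nv · A_b · n · n_s = 84 × 0.994 × 4 × 1 = 334 kips.
Allowable strength R_n/Ω = 334 / 2 = 167 kips.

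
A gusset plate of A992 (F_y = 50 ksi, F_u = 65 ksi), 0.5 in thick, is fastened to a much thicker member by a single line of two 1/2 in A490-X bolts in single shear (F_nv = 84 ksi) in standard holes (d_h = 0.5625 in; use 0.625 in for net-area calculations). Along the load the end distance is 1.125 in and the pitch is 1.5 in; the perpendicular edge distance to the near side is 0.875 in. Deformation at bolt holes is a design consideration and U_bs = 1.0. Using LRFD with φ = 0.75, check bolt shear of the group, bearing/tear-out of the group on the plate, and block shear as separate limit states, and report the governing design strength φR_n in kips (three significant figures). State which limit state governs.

24.7 kips (bolt shear governs)

Bolt shear: A_b = π·0.5²/4 = 0.1963 in²; R_n = 84 × 0.1963 × 2 × 1 = 32.99 kips → 0.75 × 32.99 = 24.7 kips.
Bearing: edge l_c = 0.8438, r_n = 32.91 kips; interior l_c = 0.9375, r_n = 36.56 kips; R_n = 32.91 + 1·36.56 = 69.47 kips → 52.1 kips.
Block shear: A_gv = 1.312, A_nv = 0.8438, A_nt = 0.2812 in²; R_n = min(0.6F_uA_nv, 0.6F_yA_gv) + U_bs·F_u·A_nt = 51.19 kips → 38.4 kips.
Bolt shear governs: 24.7 kips.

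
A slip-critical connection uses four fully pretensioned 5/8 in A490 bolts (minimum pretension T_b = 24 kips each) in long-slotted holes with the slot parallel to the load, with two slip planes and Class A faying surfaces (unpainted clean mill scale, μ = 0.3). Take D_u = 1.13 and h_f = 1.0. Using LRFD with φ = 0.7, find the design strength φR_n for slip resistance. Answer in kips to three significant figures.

R_n = μ · D_u · h_f · T_b · n_s · n_b = 0.3 × 1.13 × 1.0 × 24 × 2 × 4 = 65.09 kips.
Design strength φR_n = 0.7 × 65.09 = 45.6 kips.

45.6 kips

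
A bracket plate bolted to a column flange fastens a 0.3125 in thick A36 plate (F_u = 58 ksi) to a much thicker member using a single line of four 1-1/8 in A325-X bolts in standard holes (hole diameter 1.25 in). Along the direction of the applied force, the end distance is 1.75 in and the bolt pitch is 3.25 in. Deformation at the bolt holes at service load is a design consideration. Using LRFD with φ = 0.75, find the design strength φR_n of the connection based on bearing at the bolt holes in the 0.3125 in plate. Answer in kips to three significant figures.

116 kips

Per bolt r_n = 1.2 l_c t F_u ≤ 2.4 d t F_u; upper limit = 2.4 × 1.125 × 0.3125 × 58 = 48.94 kips.
Edge bolt: l_c = 1.75 − 1.25/2 = 1.125 in → 1.2 × 1.125 × 0.3125 × 58 = 24.47 → r_n = 24.47 kips.
Interior bolts: l_c = 3.25 − 1.25 = 2 in → 1.2 × 2 × 0.3125 × 58 = 43.5 → r_n = 43.5 kips.
R_n = 1 × 24.47 + 3 × 43.5 = 155 kips.
Design strength φR_n = 0.75 × 155 = 116 kips.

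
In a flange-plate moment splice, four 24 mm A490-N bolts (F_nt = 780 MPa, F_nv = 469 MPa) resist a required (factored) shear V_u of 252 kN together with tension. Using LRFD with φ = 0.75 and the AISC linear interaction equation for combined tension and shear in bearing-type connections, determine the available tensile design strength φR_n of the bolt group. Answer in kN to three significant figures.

957 kN

A_b = π·24²/4 = 452.4 mm²; f_rv = 252 × 1000 / (4 × 452.4) = 139.3 MPa.
F'_nt = 1.3 F_nt − (F_nt / φF_nv) f_rv = 1.3·780 − (780/(0.75·469))·139.3 = 705.2 MPa, capped at F_nt → F'_nt = 705.2 MPa.
R_n = F'_nt · A_b · n = 705.2 × 452.4 × 4 / 1000 = 1276 kN.
Design strength φR_n = 0.75 × 1276 = 957 kN.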